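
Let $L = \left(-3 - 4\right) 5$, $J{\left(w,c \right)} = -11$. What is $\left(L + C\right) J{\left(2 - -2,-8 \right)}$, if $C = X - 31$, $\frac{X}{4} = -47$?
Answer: $2794$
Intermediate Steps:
$L = -35$ ($L = \left(-7\right) 5 = -35$)
$X = -188$ ($X = 4 \left(-47\right) = -188$)
$C = -219$ ($C = -188 - 31 = -219$)
$\left(L + C\right) J{\left(2 - -2,-8 \right)} = \left(-35 - 219\right) \left(-11\right) = \left(-254\right) \left(-11\right) = 2794$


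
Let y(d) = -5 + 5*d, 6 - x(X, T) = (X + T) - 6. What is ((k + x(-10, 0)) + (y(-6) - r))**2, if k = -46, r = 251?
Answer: 96100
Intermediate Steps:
x(X, T) = 12 - T - X (x(X, T) = 6 - ((X + T) - 6) = 6 - ((T + X) - 6) = 6 - (-6 + T + X) = 6 + (6 - T - X) = 12 - T - X)
((k + x(-10, 0)) + (y(-6) - r))**2 = ((-46 + (12 - 1*0 - 1*(-10))) + ((-5 + 5*(-6)) - 1*251))**2 = ((-46 + (12 + 0 + 10)) + ((-5 - 30) - 251))**2 = ((-46 + 22) + (-35 - 251))**2 = (-24 - 286)**2 = (-310)**2 = 96100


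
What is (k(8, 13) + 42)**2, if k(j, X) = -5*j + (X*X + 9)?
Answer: 32400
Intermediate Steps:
k(j, X) = 9 + X**2 - 5*j (k(j, X) = -5*j + (X**2 + 9) = -5*j + (9 + X**2) = 9 + X**2 - 5*j)
(k(8, 13) + 42)**2 = ((9 + 13**2 - 5*8) + 42)**2 = ((9 + 169 - 40) + 42)**2 = (138 + 42)**2 = 180**2 = 32400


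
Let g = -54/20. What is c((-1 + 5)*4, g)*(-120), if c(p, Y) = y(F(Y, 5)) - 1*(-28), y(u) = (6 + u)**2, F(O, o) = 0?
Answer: -7680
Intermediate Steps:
g = -27/10 (g = -54*1/20 = -27/10 ≈ -2.7000)
c(p, Y) = 64 (c(p, Y) = (6 + 0)**2 - 1*(-28) = 6**2 + 28 = 36 + 28 = 64)
c((-1 + 5)*4, g)*(-120) = 64*(-120) = -7680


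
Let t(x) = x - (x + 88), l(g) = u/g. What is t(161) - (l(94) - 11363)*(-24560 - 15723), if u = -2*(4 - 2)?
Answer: -21513663965/47 ≈ -4.5774e+8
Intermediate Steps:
u = -4 (u = -2*2 = -4)
l(g) = -4/g
t(x) = -88 (t(x) = x - (88 + x) = x + (-88 - x) = -88)
t(161) - (l(94) - 11363)*(-24560 - 15723) = -88 - (-4/94 - 11363)*(-24560 - 15723) = -88 - (-4*1/94 - 11363)*(-40283) = -88 - (-2/47 - 11363)*(-40283) = -88 - (-534063)*(-40283)/47 = -88 - 1*21513659829/47 = -88 - 21513659829/47 = -21513663965/47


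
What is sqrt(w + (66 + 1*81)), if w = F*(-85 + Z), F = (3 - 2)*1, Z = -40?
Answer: sqrt(22) ≈ 4.6904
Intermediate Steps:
F = 1 (F = 1*1 = 1)
w = -125 (w = 1*(-85 - 40) = 1*(-125) = -125)
sqrt(w + (66 + 1*81)) = sqrt(-125 + (66 + 1*81)) = sqrt(-125 + (66 + 81)) = sqrt(-125 + 147) = sqrt(22)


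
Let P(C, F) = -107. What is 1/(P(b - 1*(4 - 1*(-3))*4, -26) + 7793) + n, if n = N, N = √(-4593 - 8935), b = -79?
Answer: 1/7686 + 2*I*√3382 ≈ 0.00013011 + 116.31*I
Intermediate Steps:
N = 2*I*√3382 (N = √(-13528) = 2*I*√3382 ≈ 116.31*I)
n = 2*I*√3382 ≈ 116.31*I
1/(P(b - 1*(4 - 1*(-3))*4, -26) + 7793) + n = 1/(-107 + 7793) + 2*I*√3382 = 1/7686 + 2*I*√3382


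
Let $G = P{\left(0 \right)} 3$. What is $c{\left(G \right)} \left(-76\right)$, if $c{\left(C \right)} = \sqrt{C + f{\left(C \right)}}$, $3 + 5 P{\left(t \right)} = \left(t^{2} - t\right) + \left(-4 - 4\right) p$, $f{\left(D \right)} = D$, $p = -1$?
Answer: $- 76 \sqrt{6} \approx -186.16$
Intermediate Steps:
$P{\left(t \right)} = 1 - \frac{t}{5} + \frac{t^{2}}{5}$ ($P{\left(t \right)} = - \frac{3}{5} + \frac{\left(t^{2} - t\right) + \left(-4 - 4\right) \left(-1\right)}{5} = - \frac{3}{5} + \frac{\left(t^{2} - t\right) - -8}{5} = - \frac{3}{5} + \frac{\left(t^{2} - t\right) + 8}{5} = - \frac{3}{5} + \frac{8 + t^{2} - t}{5} = - \frac{3}{5} + \left(\frac{8}{5} - \frac{t}{5} + \frac{t^{2}}{5}\right) = 1 - \frac{t}{5} + \frac{t^{2}}{5}$)
$G = 3$ ($G = \left(1 - 0 + \frac{0^{2}}{5}\right) 3 = \left(1 + 0 + \frac{1}{5} \cdot 0\right) 3 = \left(1 + 0 + 0\right) 3 = 1 \cdot 3 = 3$)
$c{\left(C \right)} = \sqrt{2} \sqrt{C}$ ($c{\left(C \right)} = \sqrt{C + C} = \sqrt{2 C} = \sqrt{2} \sqrt{C}$)
$c{\left(G \right)} \left(-76\right) = \sqrt{2} \sqrt{3} \left(-76\right) = \sqrt{6} \left(-76\right) = - 76 \sqrt{6}$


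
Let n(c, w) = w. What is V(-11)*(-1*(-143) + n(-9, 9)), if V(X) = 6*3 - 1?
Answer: 2584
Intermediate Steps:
V(X) = 17 (V(X) = 18 - 1 = 17)
V(-11)*(-1*(-143) + n(-9, 9)) = 17*(-1*(-143) + 9) = 17*(143 + 9) = 17*152 = 2584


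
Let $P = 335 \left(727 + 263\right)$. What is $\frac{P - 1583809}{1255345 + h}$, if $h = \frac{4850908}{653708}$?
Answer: $- \frac{204636588893}{205158480042} \approx -0.99746$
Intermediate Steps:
$h = \frac{1212727}{163427}$ ($h = 4850908 \cdot \frac{1}{653708} = \frac{1212727}{163427} \approx 7.4206$)
$P = 331650$ ($P = 335 \cdot 990 = 331650$)
$\frac{P - 1583809}{1255345 + h} = \frac{331650 - 1583809}{1255345 + \frac{1212727}{163427}} = - \frac{1252159}{\frac{205158480042}{163427}} = \left(-1252159\right) \frac{163427}{205158480042} = - \frac{204636588893}{205158480042}$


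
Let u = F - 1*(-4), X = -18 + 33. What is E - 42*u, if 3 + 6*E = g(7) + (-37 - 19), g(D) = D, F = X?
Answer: -2420/3 ≈ -806.67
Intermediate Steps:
X = 15
F = 15
u = 19 (u = 15 - 1*(-4) = 15 + 4 = 19)
E = -26/3 (E = -½ + (7 + (-37 - 19))/6 = -½ + (7 - 56)/6 = -½ + (⅙)*(-49) = -½ - 49/6 = -26/3 ≈ -8.6667)
E - 42*u = -26/3 - 42*19 = -26/3 - 798 = -2420/3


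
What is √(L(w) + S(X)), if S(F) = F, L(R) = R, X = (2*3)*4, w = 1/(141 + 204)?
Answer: 91*√345/345 ≈ 4.8993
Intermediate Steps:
w = 1/345 ≈ 0.0028986
X = 24 (X = 6*4 = 24)
√(L(w) + S(X)) = √(1/345 + 24) = √(8281/345) = 91*√345/345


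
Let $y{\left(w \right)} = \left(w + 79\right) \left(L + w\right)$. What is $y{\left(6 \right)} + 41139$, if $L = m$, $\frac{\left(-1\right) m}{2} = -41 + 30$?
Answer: $43519$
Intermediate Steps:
$m = 22$ ($m = - 2 \left(-41 + 30\right) = \left(-2\right) \left(-11\right) = 22$)
$L = 22$
$y{\left(w \right)} = \left(22 + w\right) \left(79 + w\right)$ ($y{\left(w \right)} = \left(w + 79\right) \left(22 + w\right) = \left(79 + w\right) \left(22 + w\right) = \left(22 + w\right) \left(79 + w\right)$)
$y{\left(6 \right)} + 41139 = \left(1738 + 6^{2} + 101 \cdot 6\right) + 41139 = \left(1738 + 36 + 606\right) + 41139 = 2380 + 41139 = 43519$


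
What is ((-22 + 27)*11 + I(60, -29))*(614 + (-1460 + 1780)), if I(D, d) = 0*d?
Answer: 51370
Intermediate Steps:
I(D, d) = 0
((-22 + 27)*11 + I(60, -29))*(614 + (-1460 + 1780)) = ((-22 + 27)*11 + 0)*(614 + (-1460 + 1780)) = (5*11 + 0)*(614 + 320) = (55 + 0)*934 = 55*934 = 51370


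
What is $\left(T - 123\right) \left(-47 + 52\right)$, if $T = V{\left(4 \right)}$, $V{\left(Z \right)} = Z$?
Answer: $-595$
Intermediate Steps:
$T = 4$
$\left(T - 123\right) \left(-47 + 52\right) = \left(4 - 123\right) \left(-47 + 52\right) = \left(-119\right) 5 = -595$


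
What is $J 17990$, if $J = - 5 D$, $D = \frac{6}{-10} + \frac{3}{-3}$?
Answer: $143920$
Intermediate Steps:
$D = - \frac{8}{5}$ ($D = 6 \left(- \frac{1}{10}\right) + 3 \left(- \frac{1}{3}\right) = - \frac{3}{5} - 1 = - \frac{8}{5} \approx -1.6$)
$J = 8$ ($J = \left(-5\right) \left(- \frac{8}{5}\right) = 8$)
$J 17990 = 8 \cdot 17990 = 143920$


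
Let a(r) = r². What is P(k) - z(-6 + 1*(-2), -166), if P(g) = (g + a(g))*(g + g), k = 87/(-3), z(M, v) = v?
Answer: -46930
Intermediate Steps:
k = -29 (k = 87*(-⅓) = -29)
P(g) = 2*g*(g + g²) (P(g) = (g + g²)*(g + g) = (g + g²)*(2*g) = 2*g*(g + g²))
P(k) - z(-6 + 1*(-2), -166) = 2*(-29)²*(1 - 29) - 1*(-166) = 2*841*(-28) + 166 = -47096 + 166 = -46930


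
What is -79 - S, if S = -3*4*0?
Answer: -79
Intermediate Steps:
S = 0 (S = -12*0 = 0)
-79 - S = -79 - 1*0 = -79 + 0 = -79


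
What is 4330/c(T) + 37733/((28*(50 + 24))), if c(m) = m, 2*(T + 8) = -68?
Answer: -527641/6216 ≈ -84.884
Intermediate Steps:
T = -42 (T = -8 + (½)*(-68) = -8 - 34 = -42)
4330/c(T) + 37733/((28*(50 + 24))) = 4330/(-42) + 37733/((28*(50 + 24))) = 4330*(-1/42) + 37733/((28*74)) = -2165/21 + 37733/2072 = -527641/6216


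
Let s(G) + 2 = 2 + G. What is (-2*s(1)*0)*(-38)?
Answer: 0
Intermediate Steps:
s(G) = G (s(G) = -2 + (2 + G) = G)
(-2*s(1)*0)*(-38) = (-2*1*0)*(-38) = -2*0*(-38) = 0*(-38) = 0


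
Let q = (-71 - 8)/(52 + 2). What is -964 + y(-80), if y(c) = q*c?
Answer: -22868/27 ≈ -846.96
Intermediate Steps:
q = -79/54 ≈ -1.4630
y(c) = -79*c/54
-964 + y(-80) = -964 - 79/54*(-80) = -964 + 3160/27 = -22868/27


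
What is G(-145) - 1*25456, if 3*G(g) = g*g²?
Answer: -3124993/3 ≈ -1.0417e+6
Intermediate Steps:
G(g) = g³/3 (G(g) = (g*g²)/3 = g³/3)
G(-145) - 1*25456 = (⅓)*(-145)³ - 1*25456 = (⅓)*(-3048625) - 25456 = -3048625/3 - 25456 = -3124993/3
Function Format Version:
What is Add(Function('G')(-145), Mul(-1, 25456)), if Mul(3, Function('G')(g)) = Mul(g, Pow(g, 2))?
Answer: Rational(-3124993, 3) ≈ -1.0417e+6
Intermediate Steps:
Function('G')(g) = Mul(Rational(1, 3), Pow(g, 3)) (Function('G')(g) = Mul(Rational(1, 3), Mul(g, Pow(g, 2))) = Mul(Rational(1, 3), Pow(g, 3)))
Add(Function('G')(-145), Mul(-1, 25456)) = Add(Mul(Rational(1, 3), Pow(-145, 3)), Mul(-1, 25456)) = Add(Mul(Rational(1, 3), -3048625), -25456) = Add(Rational(-3048625, 3), -25456) = Rational(-3124993, 3)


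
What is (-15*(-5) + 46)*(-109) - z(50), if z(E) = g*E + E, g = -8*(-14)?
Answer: -18839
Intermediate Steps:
g = 112
z(E) = 113*E (z(E) = 112*E + E = 113*E)
(-15*(-5) + 46)*(-109) - z(50) = (-15*(-5) + 46)*(-109) - 113*50 = (75 + 46)*(-109) - 1*5650 = 121*(-109) - 5650 = -13189 - 5650 = -18839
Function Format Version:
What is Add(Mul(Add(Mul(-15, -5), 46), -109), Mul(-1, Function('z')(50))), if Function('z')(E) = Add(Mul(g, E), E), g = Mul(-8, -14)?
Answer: -18839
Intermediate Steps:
g = 112
Function('z')(E) = Mul(113, E) (Function('z')(E) = Add(Mul(112, E), E) = Mul(113, E))
Add(Mul(Add(Mul(-15, -5), 46), -109), Mul(-1, Function('z')(50))) = Add(Mul(Add(Mul(-15, -5), 46), -109), Mul(-1, Mul(113, 50))) = Add(Mul(Add(75, 46), -109), Mul(-1, 5650)) = Add(Mul(121, -109), -5650) = Add(-13189, -5650) = -18839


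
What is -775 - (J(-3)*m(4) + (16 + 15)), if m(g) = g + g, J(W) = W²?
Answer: -878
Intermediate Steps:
m(g) = 2*g
-775 - (J(-3)*m(4) + (16 + 15)) = -775 - ((-3)²*(2*4) + (16 + 15)) = -775 - (9*8 + 31) = -775 - (72 + 31) = -775 - 1*103 = -775 - 103 = -878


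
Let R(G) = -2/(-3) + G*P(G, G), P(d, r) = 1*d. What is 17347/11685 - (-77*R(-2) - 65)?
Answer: 261878/615 ≈ 425.82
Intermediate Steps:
P(d, r) = d
R(G) = ⅔ + G² (R(G) = -2/(-3) + G*G = -2*(-⅓) + G² = ⅔ + G²)
17347/11685 - (-77*R(-2) - 65) = 17347/11685 - (-77*(⅔ + (-2)²) - 65) = 17347*(1/11685) - (-77*(⅔ + 4) - 65) = 913/615 - (-77*14/3 - 65) = 913/615 - (-1078/3 - 65) = 913/615 - 1*(-1273/3) = 913/615 + 1273/3 = 261878/615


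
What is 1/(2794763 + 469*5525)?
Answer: 1/5385988 ≈ 1.8567e-7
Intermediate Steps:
1/(2794763 + 469*5525) = 1/(2794763 + 2591225) = 1/5385988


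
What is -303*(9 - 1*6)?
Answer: -909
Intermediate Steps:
-303*(9 - 1*6) = -303*(9 - 6) = -303*3 = -909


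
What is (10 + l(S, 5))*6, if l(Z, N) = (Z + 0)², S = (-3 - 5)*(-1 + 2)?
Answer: 444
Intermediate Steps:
S = -8 (S = -8*1 = -8)
l(Z, N) = Z²
(10 + l(S, 5))*6 = (10 + (-8)²)*6 = (10 + 64)*6 = 74*6 = 444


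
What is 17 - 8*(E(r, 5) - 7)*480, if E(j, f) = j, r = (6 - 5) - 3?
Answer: 34577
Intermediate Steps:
r = -2 (r = 1 - 3 = -2)
17 - 8*(E(r, 5) - 7)*480 = 17 - 8*(-2 - 7)*480 = 17 - 8*(-9)*480 = 17 + 72*480 = 17 + 34560 = 34577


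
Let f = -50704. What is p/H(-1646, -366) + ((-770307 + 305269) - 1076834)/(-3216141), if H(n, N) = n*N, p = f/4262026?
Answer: 164954464125262322/344073202612659099 ≈ 0.47942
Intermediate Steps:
p = -25352/2131013 (p = -50704/4262026 = -50704*1/4262026 = -25352/2131013 ≈ -0.011897)
H(n, N) = N*n
p/H(-1646, -366) + ((-770307 + 305269) - 1076834)/(-3216141) = -25352/(2131013*((-366*(-1646)))) + ((-770307 + 305269) - 1076834)/(-3216141) = -25352/2131013/602436 + (-465038 - 1076834)*(-1/3216141) = -25352/2131013*1/602436 - 1541872*(-1/3216141) = -6338/320949736917 + 1541872/3216141 = 164954464125262322/344073202612659099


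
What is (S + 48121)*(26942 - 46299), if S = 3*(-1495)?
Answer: -844662052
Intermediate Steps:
S = -4485
(S + 48121)*(26942 - 46299) = (-4485 + 48121)*(26942 - 46299) = 43636*(-19357) = -844662052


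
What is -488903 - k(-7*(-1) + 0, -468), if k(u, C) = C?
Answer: -488435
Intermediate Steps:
-488903 - k(-7*(-1) + 0, -468) = -488903 - 1*(-468) = -488903 + 468 = -488435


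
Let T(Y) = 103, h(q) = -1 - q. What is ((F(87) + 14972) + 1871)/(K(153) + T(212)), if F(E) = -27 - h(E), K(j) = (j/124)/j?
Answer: 2096096/12773 ≈ 164.10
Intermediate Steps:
K(j) = 1/124 (K(j) = (j*(1/124))/j = (j/124)/j = 1/124)
F(E) = -26 + E (F(E) = -27 - (-1 - E) = -27 + (1 + E) = -26 + E)
((F(87) + 14972) + 1871)/(K(153) + T(212)) = (((-26 + 87) + 14972) + 1871)/(1/124 + 103) = ((61 + 14972) + 1871)/(12773/124) = (15033 + 1871)*(124/12773) = 16904*(124/12773) = 2096096/12773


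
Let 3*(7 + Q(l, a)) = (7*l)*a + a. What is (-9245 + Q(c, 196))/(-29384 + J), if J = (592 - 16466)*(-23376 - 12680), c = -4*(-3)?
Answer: -1387/214621335 ≈ -6.4625e-6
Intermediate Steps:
c = 12
Q(l, a) = -7 + a/3 + 7*a*l/3 (Q(l, a) = -7 + ((7*l)*a + a)/3 = -7 + (7*a*l + a)/3 = -7 + (a + 7*a*l)/3 = -7 + (a/3 + 7*a*l/3) = -7 + a/3 + 7*a*l/3)
J = 572352944 (J = -15874*(-36056) = 572352944)
(-9245 + Q(c, 196))/(-29384 + J) = (-9245 + (-7 + (⅓)*196 + (7/3)*196*12))/(-29384 + 572352944) = (-9245 + (-7 + 196/3 + 5488))/572323560 = (-9245 + 16639/3)*(1/572323560) = -11096/3*1/572323560 = -1387/214621335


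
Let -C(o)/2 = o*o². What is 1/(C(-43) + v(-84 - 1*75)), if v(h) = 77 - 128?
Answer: 1/158963 ≈ 6.2908e-6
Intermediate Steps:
C(o) = -2*o³ (C(o) = -2*o*o² = -2*o³)
v(h) = -51
1/(C(-43) + v(-84 - 1*75)) = 1/(-2*(-43)³ - 51) = 1/(-2*(-79507) - 51) = 1/(159014 - 51) = 1/158963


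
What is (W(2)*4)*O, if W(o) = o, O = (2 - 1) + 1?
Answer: 16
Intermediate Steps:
O = 2 (O = 1 + 1 = 2)
(W(2)*4)*O = (2*4)*2 = 8*2 = 16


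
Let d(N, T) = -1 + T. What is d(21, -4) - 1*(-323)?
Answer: 318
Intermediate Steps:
d(21, -4) - 1*(-323) = (-1 - 4) - 1*(-323) = -5 + 323 = 318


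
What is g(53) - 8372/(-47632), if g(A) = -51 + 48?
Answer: -2587/916 ≈ -2.8242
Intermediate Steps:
g(A) = -3
g(53) - 8372/(-47632) = -3 - 8372/(-47632) = -3 - 8372*(-1)/47632 = -3 - 1*(-161/916) = -3 + 161/916 = -2587/916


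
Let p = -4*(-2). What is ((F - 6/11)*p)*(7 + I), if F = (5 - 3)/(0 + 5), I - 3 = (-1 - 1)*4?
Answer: -128/55 ≈ -2.3273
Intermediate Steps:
I = -5 (I = 3 + (-1 - 1)*4 = 3 - 2*4 = 3 - 8 = -5)
F = ⅖ (F = 2/5 = 2*(⅕) = ⅖ ≈ 0.40000)
p = 8
((F - 6/11)*p)*(7 + I) = ((⅖ - 6/11)*8)*(7 - 5) = ((⅖ - 6/11)*8)*2 = -8/55*8*2 = -64/55*2 = -128/55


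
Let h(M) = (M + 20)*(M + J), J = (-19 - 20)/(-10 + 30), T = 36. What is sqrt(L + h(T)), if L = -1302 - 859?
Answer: I*sqrt(6355)/5 ≈ 15.944*I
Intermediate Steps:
L = -2161
J = -39/20 ≈ -1.9500
h(M) = (20 + M)*(-39/20 + M) (h(M) = (M + 20)*(M - 39/20) = (20 + M)*(-39/20 + M))
sqrt(L + h(T)) = sqrt(-2161 + (-39 + 36**2 + (361/20)*36)) = sqrt(-2161 + (-39 + 1296 + 3249/5)) = sqrt(-2161 + 9534/5) = sqrt(-1271/5) = I*sqrt(6355)/5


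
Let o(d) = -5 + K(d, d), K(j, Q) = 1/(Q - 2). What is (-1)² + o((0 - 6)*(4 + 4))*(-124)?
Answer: 15587/25 ≈ 623.48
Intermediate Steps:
K(j, Q) = 1/(-2 + Q)
o(d) = -5 + 1/(-2 + d)
(-1)² + o((0 - 6)*(4 + 4))*(-124) = (-1)² + ((11 - 5*(0 - 6)*(4 + 4))/(-2 + (0 - 6)*(4 + 4)))*(-124) = 1 + ((11 - (-30)*8)/(-2 - 6*8))*(-124) = 1 + ((11 - 5*(-48))/(-2 - 48))*(-124) = 1 + ((11 + 240)/(-50))*(-124) = 1 - 1/50*251*(-124) = 1 - 251/50*(-124) = 1 + 15562/25 = 15587/25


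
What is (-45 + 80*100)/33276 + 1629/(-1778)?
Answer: -20031307/29582364 ≈ -0.67714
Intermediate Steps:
(-45 + 80*100)/33276 + 1629/(-1778) = (-45 + 8000)*(1/33276) + 1629*(-1/1778) = 7955*(1/33276) - 1629/1778 = 7955/33276 - 1629/1778 = -20031307/29582364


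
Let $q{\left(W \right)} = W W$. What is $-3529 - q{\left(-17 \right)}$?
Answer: $-3818$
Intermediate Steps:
$q{\left(W \right)} = W^{2}$
$-3529 - q{\left(-17 \right)} = -3529 - \left(-17\right)^{2} = -3529 - 289 = -3818$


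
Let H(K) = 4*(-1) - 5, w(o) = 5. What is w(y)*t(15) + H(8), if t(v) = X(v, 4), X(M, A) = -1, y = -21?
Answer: -14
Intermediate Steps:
H(K) = -9 (H(K) = -4 - 5 = -9)
t(v) = -1
w(y)*t(15) + H(8) = 5*(-1) - 9 = -5 - 9 = -14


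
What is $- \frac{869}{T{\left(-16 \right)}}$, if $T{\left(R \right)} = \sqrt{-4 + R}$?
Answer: $\frac{869 i \sqrt{5}}{10} \approx 194.31 i$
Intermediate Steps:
$- \frac{869}{T{\left(-16 \right)}} = - \frac{869}{\sqrt{-4 - 16}} = - \frac{869}{\sqrt{-20}} = - \frac{869}{2 i \sqrt{5}} = - 869 \left(- \frac{i \sqrt{5}}{10}\right) = \frac{869 i \sqrt{5}}{10}$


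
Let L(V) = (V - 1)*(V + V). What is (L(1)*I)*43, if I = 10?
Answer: 0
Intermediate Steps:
L(V) = 2*V*(-1 + V) (L(V) = (-1 + V)*(2*V) = 2*V*(-1 + V))
(L(1)*I)*43 = ((2*1*(-1 + 1))*10)*43 = ((2*1*0)*10)*43 = (0*10)*43 = 0*43 = 0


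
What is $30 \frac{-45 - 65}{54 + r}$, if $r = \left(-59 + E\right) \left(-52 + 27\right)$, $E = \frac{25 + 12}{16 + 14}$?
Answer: $- \frac{19800}{8989} \approx -2.2027$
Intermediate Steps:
$E = \frac{37}{30} \approx 1.2333$
$r = \frac{8665}{6}$ ($r = \left(-59 + \frac{37}{30}\right) \left(-52 + 27\right) = \left(- \frac{1733}{30}\right) \left(-25\right) = \frac{8665}{6} \approx 1444.2$)
$30 \frac{-45 - 65}{54 + r} = 30 \frac{-45 - 65}{54 + \frac{8665}{6}} = 30 \left(- \frac{110}{\frac{8989}{6}}\right) = 30 \left(\left(-110\right) \frac{6}{8989}\right) = 30 \left(- \frac{660}{8989}\right) = - \frac{19800}{8989}$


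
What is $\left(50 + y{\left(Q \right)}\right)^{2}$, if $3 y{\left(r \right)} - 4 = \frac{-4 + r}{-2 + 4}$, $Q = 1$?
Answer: $\frac{93025}{36} \approx 2584.0$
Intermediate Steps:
$y{\left(r \right)} = \frac{2}{3} + \frac{r}{6}$ ($y{\left(r \right)} = \frac{4}{3} + \frac{\left(-4 + r\right) \frac{1}{-2 + 4}}{3} = \frac{4}{3} + \frac{\left(-4 + r\right) \frac{1}{2}}{3} = \frac{4}{3} + \frac{-2 + \frac{r}{2}}{3} = \frac{4}{3} + \left(- \frac{2}{3} + \frac{r}{6}\right) = \frac{2}{3} + \frac{r}{6}$)
$\left(50 + y{\left(Q \right)}\right)^{2} = \left(50 + \left(\frac{2}{3} + \frac{1}{6} \cdot 1\right)\right)^{2} = \left(50 + \left(\frac{2}{3} + \frac{1}{6}\right)\right)^{2} = \left(50 + \frac{5}{6}\right)^{2} = \left(\frac{305}{6}\right)^{2} = \frac{93025}{36}$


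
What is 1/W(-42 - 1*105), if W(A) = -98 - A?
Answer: 1/49 ≈ 0.020408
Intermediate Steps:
1/W(-42 - 1*105) = 1/(-98 - (-42 - 1*105)) = 1/(-98 - (-42 - 105)) = 1/(-98 - 1*(-147)) = 1/(-98 + 147) = 1/49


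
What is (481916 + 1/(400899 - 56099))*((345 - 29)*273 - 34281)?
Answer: 8638400973373587/344800 ≈ 2.5053e+10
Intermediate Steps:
(481916 + 1/(400899 - 56099))*((345 - 29)*273 - 34281) = (481916 + 1/344800)*(316*273 - 34281) = (481916 + 1/344800)*(86268 - 34281) = (166164636801/344800)*51987 = 8638400973373587/344800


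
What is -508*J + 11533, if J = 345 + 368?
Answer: -350671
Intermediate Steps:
J = 713
-508*J + 11533 = -508*713 + 11533 = -362204 + 11533 = -350671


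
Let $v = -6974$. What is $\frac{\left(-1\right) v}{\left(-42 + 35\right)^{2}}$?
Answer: $\frac{6974}{49} \approx 142.33$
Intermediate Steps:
$\frac{\left(-1\right) v}{\left(-42 + 35\right)^{2}} = \frac{\left(-1\right) \left(-6974\right)}{\left(-42 + 35\right)^{2}} = \frac{6974}{\left(-7\right)^{2}} = \frac{6974}{49}$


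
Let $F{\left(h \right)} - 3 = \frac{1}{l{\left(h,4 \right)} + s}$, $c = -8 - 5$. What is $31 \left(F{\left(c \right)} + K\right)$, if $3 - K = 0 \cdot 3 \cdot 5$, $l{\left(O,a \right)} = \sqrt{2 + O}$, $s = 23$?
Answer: $\frac{101153}{540} - \frac{31 i \sqrt{11}}{540} \approx 187.32 - 0.1904 i$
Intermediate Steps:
$c = -13$
$K = 3$ ($K = 3 - 0 \cdot 3 \cdot 5 = 3 - 0 \cdot 5 = 3 - 0 = 3 + 0 = 3$)
$F{\left(h \right)} = 3 + \frac{1}{23 + \sqrt{2 + h}}$ ($F{\left(h \right)} = 3 + \frac{1}{\sqrt{2 + h} + 23} = 3 + \frac{1}{23 + \sqrt{2 + h}}$)
$31 \left(F{\left(c \right)} + K\right) = 31 \left(\frac{70 + 3 \sqrt{2 - 13}}{23 + \sqrt{2 - 13}} + 3\right) = 31 \left(\frac{70 + 3 \sqrt{-11}}{23 + \sqrt{-11}} + 3\right) = 31 \left(\frac{70 + 3 i \sqrt{11}}{23 + i \sqrt{11}} + 3\right) = 31 \left(3 + \frac{70 + 3 i \sqrt{11}}{23 + i \sqrt{11}}\right) = 93 + \frac{31 \left(70 + 3 i \sqrt{11}\right)}{23 + i \sqrt{11}}$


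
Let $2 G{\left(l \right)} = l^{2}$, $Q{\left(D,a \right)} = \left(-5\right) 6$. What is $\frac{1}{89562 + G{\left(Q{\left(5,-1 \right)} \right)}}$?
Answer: $\frac{1}{90012} \approx 1.111 \cdot 10^{-5}$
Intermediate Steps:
$Q{\left(D,a \right)} = -30$
$G{\left(l \right)} = \frac{l^{2}}{2}$
$\frac{1}{89562 + G{\left(Q{\left(5,-1 \right)} \right)}} = \frac{1}{89562 + \frac{\left(-30\right)^{2}}{2}} = \frac{1}{89562 + \frac{1}{2} \cdot 900} = \frac{1}{89562 + 450} = \frac{1}{90012}$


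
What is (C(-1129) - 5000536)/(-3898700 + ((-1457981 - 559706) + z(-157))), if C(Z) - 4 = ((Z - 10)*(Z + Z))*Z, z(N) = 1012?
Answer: 581726546/1183075 ≈ 491.71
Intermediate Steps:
C(Z) = 4 + 2*Z**2*(-10 + Z) (C(Z) = 4 + ((Z - 10)*(Z + Z))*Z = 4 + ((-10 + Z)*(2*Z))*Z = 4 + (2*Z*(-10 + Z))*Z = 4 + 2*Z**2*(-10 + Z))
(C(-1129) - 5000536)/(-3898700 + ((-1457981 - 559706) + z(-157))) = ((4 - 20*(-1129)**2 + 2*(-1129)**3) - 5000536)/(-3898700 + ((-1457981 - 559706) + 1012)) = ((4 - 20*1274641 + 2*(-1439069689)) - 5000536)/(-3898700 + (-2017687 + 1012)) = ((4 - 25492820 - 2878139378) - 5000536)/(-3898700 - 2016675) = (-2903632194 - 5000536)/(-5915375) = -2908632730*(-1/5915375) = 581726546/1183075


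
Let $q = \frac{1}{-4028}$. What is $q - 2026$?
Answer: $- \frac{8160729}{4028} \approx -2026.0$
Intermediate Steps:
$q = - \frac{1}{4028} \approx -0.00024826$
$q - 2026 = - \frac{1}{4028} - 2026 = - \frac{8160729}{4028}$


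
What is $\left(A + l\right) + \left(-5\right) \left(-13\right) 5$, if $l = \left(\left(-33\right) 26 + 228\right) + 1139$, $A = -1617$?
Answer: $-783$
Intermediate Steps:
$l = 509$ ($l = \left(-858 + 228\right) + 1139 = -630 + 1139 = 509$)
$\left(A + l\right) + \left(-5\right) \left(-13\right) 5 = \left(-1617 + 509\right) + \left(-5\right) \left(-13\right) 5 = -1108 + 65 \cdot 5 = -1108 + 325 = -783$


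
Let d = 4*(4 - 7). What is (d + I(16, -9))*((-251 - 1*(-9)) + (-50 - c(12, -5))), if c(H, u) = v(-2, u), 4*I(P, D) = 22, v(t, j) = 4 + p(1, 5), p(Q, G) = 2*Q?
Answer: 1937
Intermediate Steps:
v(t, j) = 6 (v(t, j) = 4 + 2*1 = 4 + 2 = 6)
I(P, D) = 11/2 (I(P, D) = (1/4)*22 = 11/2)
c(H, u) = 6
d = -12 (d = 4*(-3) = -12)
(d + I(16, -9))*((-251 - 1*(-9)) + (-50 - c(12, -5))) = (-12 + 11/2)*((-251 - 1*(-9)) + (-50 - 1*6)) = -13*((-251 + 9) + (-50 - 6))/2 = -13*(-242 - 56)/2 = -13/2*(-298) = 1937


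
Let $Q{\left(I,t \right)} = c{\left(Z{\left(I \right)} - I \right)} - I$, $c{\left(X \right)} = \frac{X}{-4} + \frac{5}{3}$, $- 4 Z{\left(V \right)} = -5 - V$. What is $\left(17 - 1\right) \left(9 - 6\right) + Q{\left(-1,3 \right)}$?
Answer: $\frac{301}{6} \approx 50.167$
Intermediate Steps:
$Z{\left(V \right)} = \frac{5}{4} + \frac{V}{4}$ ($Z{\left(V \right)} = - \frac{-5 - V}{4} = \frac{5}{4} + \frac{V}{4}$)
$c{\left(X \right)} = \frac{5}{3} - \frac{X}{4}$ ($c{\left(X \right)} = X \left(- \frac{1}{4}\right) + 5 \cdot \frac{1}{3} = - \frac{X}{4} + \frac{5}{3} = \frac{5}{3} - \frac{X}{4}$)
$Q{\left(I,t \right)} = \frac{65}{48} - \frac{13 I}{16}$ ($Q{\left(I,t \right)} = \left(\frac{5}{3} - \frac{\left(\frac{5}{4} + \frac{I}{4}\right) - I}{4}\right) - I = \left(\frac{5}{3} - \frac{\frac{5}{4} - \frac{3 I}{4}}{4}\right) - I = \left(\frac{5}{3} + \left(- \frac{5}{16} + \frac{3 I}{16}\right)\right) - I = \left(\frac{65}{48} + \frac{3 I}{16}\right) - I = \frac{65}{48} - \frac{13 I}{16}$)
$\left(17 - 1\right) \left(9 - 6\right) + Q{\left(-1,3 \right)} = \left(17 - 1\right) \left(9 - 6\right) + \left(\frac{65}{48} - - \frac{13}{16}\right) = 16 \cdot 3 + \left(\frac{65}{48} + \frac{13}{16}\right) = 48 + \frac{13}{6} = \frac{301}{6}$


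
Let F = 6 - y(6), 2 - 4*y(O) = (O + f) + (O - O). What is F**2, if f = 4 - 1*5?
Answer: 729/16 ≈ 45.563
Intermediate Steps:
f = -1 (f = 4 - 5 = -1)
y(O) = 3/4 - O/4 (y(O) = 1/2 - ((O - 1) + (O - O))/4 = 1/2 - ((-1 + O) + 0)/4 = 1/2 - (-1 + O)/4 = 1/2 + (1/4 - O/4) = 3/4 - O/4)
F = 27/4 (F = 6 - (3/4 - 1/4*6) = 6 - (3/4 - 3/2) = 6 - 1*(-3/4) = 6 + 3/4 = 27/4 ≈ 6.7500)
F**2 = (27/4)**2 = 729/16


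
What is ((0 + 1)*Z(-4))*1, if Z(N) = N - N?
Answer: 0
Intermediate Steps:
Z(N) = 0
((0 + 1)*Z(-4))*1 = ((0 + 1)*0)*1 = (1*0)*1 = 0*1 = 0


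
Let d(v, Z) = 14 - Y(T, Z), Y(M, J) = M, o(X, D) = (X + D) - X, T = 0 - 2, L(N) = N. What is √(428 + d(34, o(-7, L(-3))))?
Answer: 2*√111 ≈ 21.071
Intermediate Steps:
T = -2
o(X, D) = D (o(X, D) = (D + X) - X = D)
d(v, Z) = 16 (d(v, Z) = 14 - 1*(-2) = 14 + 2 = 16)
√(428 + d(34, o(-7, L(-3)))) = √(428 + 16) = √444 = 2*√111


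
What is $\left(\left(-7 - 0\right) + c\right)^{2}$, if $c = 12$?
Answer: $25$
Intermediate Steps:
$\left(\left(-7 - 0\right) + c\right)^{2} = \left(\left(-7 - 0\right) + 12\right)^{2} = \left(\left(-7 + 0\right) + 12\right)^{2} = \left(-7 + 12\right)^{2} = 5^{2} = 25$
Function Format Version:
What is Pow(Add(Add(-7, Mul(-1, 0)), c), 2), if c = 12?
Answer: 25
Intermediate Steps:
Pow(Add(Add(-7, Mul(-1, 0)), c), 2) = Pow(Add(Add(-7, Mul(-1, 0)), 12), 2) = Pow(Add(Add(-7, 0), 12), 2) = Pow(Add(-7, 12), 2) = Pow(5, 2) = 25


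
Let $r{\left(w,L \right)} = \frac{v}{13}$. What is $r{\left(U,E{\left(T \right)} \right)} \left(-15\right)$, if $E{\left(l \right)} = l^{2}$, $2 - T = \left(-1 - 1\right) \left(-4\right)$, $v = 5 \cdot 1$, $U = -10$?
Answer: $- \frac{75}{13} \approx -5.7692$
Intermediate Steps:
$v = 5$
$T = -6$ ($T = 2 - \left(-1 - 1\right) \left(-4\right) = 2 - \left(-2\right) \left(-4\right) = 2 - 8 = -6$)
$r{\left(w,L \right)} = \frac{5}{13}$
$r{\left(U,E{\left(T \right)} \right)} \left(-15\right) = \frac{5}{13} \left(-15\right) = - \frac{75}{13}$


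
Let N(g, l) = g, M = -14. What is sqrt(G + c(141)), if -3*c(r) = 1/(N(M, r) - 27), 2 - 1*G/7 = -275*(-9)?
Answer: 2*I*sqrt(65474499)/123 ≈ 131.57*I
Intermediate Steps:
G = -17311 (G = 14 - (-1925)*(-9) = 14 - 7*2475 = 14 - 17325 = -17311)
c(r) = 1/123 (c(r) = -1/(3*(-14 - 27)) = -1/3/(-41) = -1/3*(-1/41) = 1/123)
sqrt(G + c(141)) = sqrt(-17311 + 1/123) = sqrt(-2129252/123) = 2*I*sqrt(65474499)/123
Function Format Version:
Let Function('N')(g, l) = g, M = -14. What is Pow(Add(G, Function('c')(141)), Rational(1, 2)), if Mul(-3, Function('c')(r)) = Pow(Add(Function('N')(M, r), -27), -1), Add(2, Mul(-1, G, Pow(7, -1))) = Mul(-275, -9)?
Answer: Mul(Rational(2, 123), I, Pow(65474499, Rational(1, 2))) ≈ Mul(131.57, I)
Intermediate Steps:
G = -17311 (G = Add(14, Mul(-7, Mul(-275, -9))) = Add(14, Mul(-7, 2475)) = Add(14, -17325) = -17311)
Function('c')(r) = Rational(1, 123) (Function('c')(r) = Mul(Rational(-1, 3), Pow(Add(-14, -27), -1)) = Mul(Rational(-1, 3), Pow(-41, -1)) = Mul(Rational(-1, 3), Rational(-1, 41)) = Rational(1, 123))
Pow(Add(G, Function('c')(141)), Rational(1, 2)) = Pow(Add(-17311, Rational(1, 123)), Rational(1, 2)) = Pow(Rational(-2129252, 123), Rational(1, 2)) = Mul(Rational(2, 123), I, Pow(65474499, Rational(1, 2)))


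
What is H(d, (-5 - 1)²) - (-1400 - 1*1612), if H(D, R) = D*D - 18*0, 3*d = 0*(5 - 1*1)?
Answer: 3012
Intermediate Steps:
d = 0 (d = (0*(5 - 1*1))/3 = (0*(5 - 1))/3 = (0*4)/3 = (⅓)*0 = 0)
H(D, R) = D² (H(D, R) = D² + 0 = D²)
H(d, (-5 - 1)²) - (-1400 - 1*1612) = 0² - (-1400 - 1*1612) = 0 - (-1400 - 1612) = 0 - 1*(-3012) = 0 + 3012 = 3012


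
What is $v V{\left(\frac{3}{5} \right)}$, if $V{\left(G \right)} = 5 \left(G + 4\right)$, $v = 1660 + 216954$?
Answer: $5028122$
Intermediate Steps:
$v = 218614$
$V{\left(G \right)} = 20 + 5 G$ ($V{\left(G \right)} = 5 \left(4 + G\right) = 20 + 5 G$)
$v V{\left(\frac{3}{5} \right)} = 218614 \left(20 + 5 \cdot \frac{3}{5}\right) = 218614 \left(20 + 3\right) = 218614 \cdot 23 = 5028122$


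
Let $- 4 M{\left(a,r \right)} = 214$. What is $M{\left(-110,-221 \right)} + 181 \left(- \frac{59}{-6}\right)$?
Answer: $\frac{5179}{3} \approx 1726.3$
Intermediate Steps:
$M{\left(a,r \right)} = - \frac{107}{2}$ ($M{\left(a,r \right)} = \left(- \frac{1}{4}\right) 214 = - \frac{107}{2}$)
$M{\left(-110,-221 \right)} + 181 \left(- \frac{59}{-6}\right) = - \frac{107}{2} + 181 \left(- \frac{59}{-6}\right) = - \frac{107}{2} + 181 \left(\left(-59\right) \left(- \frac{1}{6}\right)\right) = - \frac{107}{2} + 181 \cdot \frac{59}{6} = - \frac{107}{2} + \frac{10679}{6} = \frac{5179}{3}$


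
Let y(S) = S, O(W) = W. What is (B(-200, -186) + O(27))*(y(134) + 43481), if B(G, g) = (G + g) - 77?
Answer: -19016140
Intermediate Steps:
B(G, g) = -77 + G + g
(B(-200, -186) + O(27))*(y(134) + 43481) = ((-77 - 200 - 186) + 27)*(134 + 43481) = (-463 + 27)*43615 = -436*43615 = -19016140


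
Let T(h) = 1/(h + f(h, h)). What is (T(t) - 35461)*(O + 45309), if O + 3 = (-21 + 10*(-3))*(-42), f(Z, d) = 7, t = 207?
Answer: -180033203772/107 ≈ -1.6826e+9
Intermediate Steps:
T(h) = 1/(7 + h) (T(h) = 1/(h + 7) = 1/(7 + h))
O = 2139 (O = -3 + (-21 + 10*(-3))*(-42) = -3 + (-21 - 30)*(-42) = -3 - 51*(-42) = -3 + 2142 = 2139)
(T(t) - 35461)*(O + 45309) = (1/(7 + 207) - 35461)*(2139 + 45309) = (1/214 - 35461)*47448 = -7588653/214*47448 = -180033203772/107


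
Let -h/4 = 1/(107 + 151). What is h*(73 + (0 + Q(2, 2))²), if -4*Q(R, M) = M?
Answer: -293/258 ≈ -1.1357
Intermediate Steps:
Q(R, M) = -M/4
h = -2/129 (h = -4/(107 + 151) = -4/258 = -4*1/258 = -2/129 ≈ -0.015504)
h*(73 + (0 + Q(2, 2))²) = -2*(73 + (0 - ¼*2)²)/129 = -2*(73 + (0 - ½)²)/129 = -2*(73 + (-½)²)/129 = -2*(73 + ¼)/129 = -2/129*293/4 = -293/258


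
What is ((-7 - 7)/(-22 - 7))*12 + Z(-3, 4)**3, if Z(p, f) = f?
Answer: 2024/29 ≈ 69.793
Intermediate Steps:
((-7 - 7)/(-22 - 7))*12 + Z(-3, 4)**3 = ((-7 - 7)/(-22 - 7))*12 + 4**3 = -14/(-29)*12 + 64 = -14*(-1/29)*12 + 64 = (14/29)*12 + 64 = 168/29 + 64 = 2024/29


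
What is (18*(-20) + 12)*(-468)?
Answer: 162864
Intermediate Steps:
(18*(-20) + 12)*(-468) = (-360 + 12)*(-468) = -348*(-468) = 162864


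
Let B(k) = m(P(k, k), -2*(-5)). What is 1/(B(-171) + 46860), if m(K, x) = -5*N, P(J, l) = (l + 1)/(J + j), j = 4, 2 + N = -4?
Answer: 1/46890 ≈ 2.1327e-5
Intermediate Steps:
N = -6 (N = -2 - 4 = -6)
P(J, l) = (1 + l)/(4 + J) (P(J, l) = (l + 1)/(J + 4) = (1 + l)/(4 + J))
m(K, x) = 30 (m(K, x) = -5*(-6) = 30)
B(k) = 30
1/(B(-171) + 46860) = 1/(30 + 46860) = 1/46890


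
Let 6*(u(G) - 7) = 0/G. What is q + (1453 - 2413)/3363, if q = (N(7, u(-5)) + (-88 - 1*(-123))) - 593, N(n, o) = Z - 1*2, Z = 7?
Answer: -620233/1121 ≈ -553.29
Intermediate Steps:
u(G) = 7 (u(G) = 7 + (0/G)/6 = 7 + (1/6)*0 = 7 + 0 = 7)
N(n, o) = 5 (N(n, o) = 7 - 1*2 = 7 - 2 = 5)
q = -553 (q = (5 + (-88 - 1*(-123))) - 593 = (5 + (-88 + 123)) - 593 = (5 + 35) - 593 = 40 - 593 = -553)
q + (1453 - 2413)/3363 = -553 + (1453 - 2413)/3363 = -553 - 960*1/3363 = -553 - 320/1121 = -620233/1121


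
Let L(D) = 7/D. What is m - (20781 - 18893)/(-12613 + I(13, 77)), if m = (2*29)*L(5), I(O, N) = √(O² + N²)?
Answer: 64706225146/795408355 + 1888*√6098/159081671 ≈ 81.351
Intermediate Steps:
I(O, N) = √(N² + O²)
m = 406/5 (m = (2*29)*(7/5) = 58*(7*(⅕)) = 58*(7/5) = 406/5 ≈ 81.200)
m - (20781 - 18893)/(-12613 + I(13, 77)) = 406/5 - (20781 - 18893)/(-12613 + √(77² + 13²)) = 406/5 - 1888/(-12613 + √(5929 + 169)) = 406/5 - 1888/(-12613 + √6098)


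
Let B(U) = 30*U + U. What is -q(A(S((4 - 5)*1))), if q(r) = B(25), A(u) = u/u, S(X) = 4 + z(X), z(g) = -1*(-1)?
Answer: -775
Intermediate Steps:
B(U) = 31*U
z(g) = 1
S(X) = 5 (S(X) = 4 + 1 = 5)
A(u) = 1
q(r) = 775 (q(r) = 31*25 = 775)
-q(A(S((4 - 5)*1))) = -1*775 = -775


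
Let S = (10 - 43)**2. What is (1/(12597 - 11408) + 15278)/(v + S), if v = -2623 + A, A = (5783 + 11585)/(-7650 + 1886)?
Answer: -26176547463/2633440004 ≈ -9.9401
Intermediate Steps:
A = -4342/1441 (A = 17368/(-5764) = 17368*(-1/5764) = -4342/1441 ≈ -3.0132)
S = 1089 (S = (-33)**2 = 1089)
v = -3784085/1441 (v = -2623 - 4342/1441 = -3784085/1441 ≈ -2626.0)
(1/(12597 - 11408) + 15278)/(v + S) = (1/(12597 - 11408) + 15278)/(-3784085/1441 + 1089) = (1/1189 + 15278)/(-2214836/1441) = (1/1189 + 15278)*(-1441/2214836) = (18165543/1189)*(-1441/2214836) = -26176547463/2633440004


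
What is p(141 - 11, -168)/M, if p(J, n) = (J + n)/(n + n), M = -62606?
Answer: -19/10517808 ≈ -1.8065e-6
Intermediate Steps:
p(J, n) = (J + n)/(2*n) (p(J, n) = (J + n)/((2*n)) = (J + n)*(1/(2*n)) = (J + n)/(2*n))
p(141 - 11, -168)/M = ((1/2)*((141 - 11) - 168)/(-168))/(-62606) = ((1/2)*(-1/168)*(130 - 168))*(-1/62606) = ((1/2)*(-1/168)*(-38))*(-1/62606) = (19/168)*(-1/62606) = -19/10517808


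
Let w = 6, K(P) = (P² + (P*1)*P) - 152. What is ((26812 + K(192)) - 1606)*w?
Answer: 592692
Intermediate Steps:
K(P) = -152 + 2*P² (K(P) = (P² + P*P) - 152 = (P² + P²) - 152 = 2*P² - 152 = -152 + 2*P²)
((26812 + K(192)) - 1606)*w = ((26812 + (-152 + 2*192²)) - 1606)*6 = ((26812 + (-152 + 2*36864)) - 1606)*6 = ((26812 + (-152 + 73728)) - 1606)*6 = ((26812 + 73576) - 1606)*6 = (100388 - 1606)*6 = 98782*6 = 592692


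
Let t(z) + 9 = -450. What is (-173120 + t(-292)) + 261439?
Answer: 87860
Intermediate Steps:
t(z) = -459 (t(z) = -9 - 450 = -459)
(-173120 + t(-292)) + 261439 = (-173120 - 459) + 261439 = -173579 + 261439 = 87860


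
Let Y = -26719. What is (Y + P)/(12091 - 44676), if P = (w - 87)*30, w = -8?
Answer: 29569/32585 ≈ 0.90744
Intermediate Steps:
P = -2850 (P = (-8 - 87)*30 = -95*30 = -2850)
(Y + P)/(12091 - 44676) = (-26719 - 2850)/(12091 - 44676) = -29569/(-32585) = -29569*(-1/32585) = 29569/32585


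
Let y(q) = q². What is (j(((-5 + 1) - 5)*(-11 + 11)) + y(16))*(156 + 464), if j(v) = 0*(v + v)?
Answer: 158720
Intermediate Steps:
j(v) = 0 (j(v) = 0*(2*v) = 0)
(j(((-5 + 1) - 5)*(-11 + 11)) + y(16))*(156 + 464) = (0 + 16²)*(156 + 464) = (0 + 256)*620 = 256*620 = 158720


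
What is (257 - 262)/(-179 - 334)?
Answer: 5/513 ≈ 0.0097466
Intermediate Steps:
(257 - 262)/(-179 - 334) = -5/(-513) = -5*(-1/513) = 5/513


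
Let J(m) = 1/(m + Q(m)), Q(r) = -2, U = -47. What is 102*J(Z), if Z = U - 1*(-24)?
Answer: -102/25 ≈ -4.0800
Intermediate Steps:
Z = -23 (Z = -47 - 1*(-24) = -47 + 24 = -23)
J(m) = 1/(-2 + m) (J(m) = 1/(m - 2) = 1/(-2 + m))
102*J(Z) = 102/(-2 - 23) = 102/(-25) = 102*(-1/25) = -102/25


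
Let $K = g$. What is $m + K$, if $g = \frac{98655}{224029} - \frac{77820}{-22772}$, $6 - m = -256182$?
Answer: $\frac{326746351613346}{1275397097} \approx 2.5619 \cdot 10^{5}$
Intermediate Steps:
$m = 256188$ ($m = 6 - -256182 = 6 + 256182 = 256188$)
$g = \frac{4920127110}{1275397097}$ ($g = 98655 \cdot \frac{1}{224029} - - \frac{19455}{5693} = \frac{98655}{224029} + \frac{19455}{5693} = \frac{4920127110}{1275397097} \approx 3.8577$)
$K = \frac{4920127110}{1275397097} \approx 3.8577$
$m + K = 256188 + \frac{4920127110}{1275397097} = \frac{326746351613346}{1275397097}$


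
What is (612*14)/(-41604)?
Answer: -714/3467 ≈ -0.20594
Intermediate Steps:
(612*14)/(-41604) = 8568*(-1/41604) = -714/3467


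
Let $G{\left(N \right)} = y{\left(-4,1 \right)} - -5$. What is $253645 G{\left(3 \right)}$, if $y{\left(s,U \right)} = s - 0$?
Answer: $253645$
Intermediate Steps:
$y{\left(s,U \right)} = s$ ($y{\left(s,U \right)} = s + 0 = s$)
$G{\left(N \right)} = 1$ ($G{\left(N \right)} = -4 - -5 = -4 + 5 = 1$)
$253645 G{\left(3 \right)} = 253645 \cdot 1 = 253645$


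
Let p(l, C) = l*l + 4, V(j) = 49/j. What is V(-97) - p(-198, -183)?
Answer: -3803225/97 ≈ -39209.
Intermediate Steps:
p(l, C) = 4 + l² (p(l, C) = l² + 4 = 4 + l²)
V(-97) - p(-198, -183) = 49/(-97) - (4 + (-198)²) = 49*(-1/97) - (4 + 39204) = -49/97 - 1*39208 = -49/97 - 39208 = -3803225/97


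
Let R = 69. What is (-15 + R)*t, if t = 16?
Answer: 864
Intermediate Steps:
(-15 + R)*t = (-15 + 69)*16 = 54*16 = 864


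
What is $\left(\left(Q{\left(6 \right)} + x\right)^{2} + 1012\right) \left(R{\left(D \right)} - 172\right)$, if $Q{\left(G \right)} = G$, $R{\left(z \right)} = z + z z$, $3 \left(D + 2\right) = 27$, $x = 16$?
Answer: $-173536$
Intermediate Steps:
$D = 7$ ($D = -2 + \frac{1}{3} \cdot 27 = -2 + 9 = 7$)
$R{\left(z \right)} = z + z^{2}$
$\left(\left(Q{\left(6 \right)} + x\right)^{2} + 1012\right) \left(R{\left(D \right)} - 172\right) = \left(\left(6 + 16\right)^{2} + 1012\right) \left(7 \left(1 + 7\right) - 172\right) = \left(22^{2} + 1012\right) \left(7 \cdot 8 - 172\right) = \left(484 + 1012\right) \left(56 - 172\right) = 1496 \left(-116\right) = -173536$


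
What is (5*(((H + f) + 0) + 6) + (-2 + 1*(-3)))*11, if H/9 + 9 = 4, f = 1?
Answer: -2145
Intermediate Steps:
H = -45 (H = -81 + 9*4 = -81 + 36 = -45)
(5*(((H + f) + 0) + 6) + (-2 + 1*(-3)))*11 = (5*(((-45 + 1) + 0) + 6) + (-2 + 1*(-3)))*11 = (5*((-44 + 0) + 6) + (-2 - 3))*11 = (5*(-44 + 6) - 5)*11 = (5*(-38) - 5)*11 = (-190 - 5)*11 = -195*11 = -2145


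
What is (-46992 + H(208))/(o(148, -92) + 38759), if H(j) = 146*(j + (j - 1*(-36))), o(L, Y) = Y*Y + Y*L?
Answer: 19000/33607 ≈ 0.56536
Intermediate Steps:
o(L, Y) = Y² + L*Y
H(j) = 5256 + 292*j (H(j) = 146*(j + (j + 36)) = 146*(j + (36 + j)) = 146*(36 + 2*j) = 5256 + 292*j)
(-46992 + H(208))/(o(148, -92) + 38759) = (-46992 + (5256 + 292*208))/(-92*(148 - 92) + 38759) = (-46992 + (5256 + 60736))/(-92*56 + 38759) = (-46992 + 65992)/(-5152 + 38759) = 19000/33607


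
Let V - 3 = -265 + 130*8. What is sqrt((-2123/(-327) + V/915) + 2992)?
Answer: sqrt(29834671749195)/99735 ≈ 54.766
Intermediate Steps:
V = 778 (V = 3 + (-265 + 130*8) = 3 + (-265 + 1040) = 3 + 775 = 778)
sqrt((-2123/(-327) + V/915) + 2992) = sqrt((-2123/(-327) + 778/915) + 2992) = sqrt((-2123*(-1/327) + 778*(1/915)) + 2992) = sqrt((2123/327 + 778/915) + 2992) = sqrt(732317/99735 + 2992) = sqrt(299139437/99735) = sqrt(29834671749195)/99735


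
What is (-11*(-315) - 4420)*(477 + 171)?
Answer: -618840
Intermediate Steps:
(-11*(-315) - 4420)*(477 + 171) = (3465 - 4420)*648 = -955*648 = -618840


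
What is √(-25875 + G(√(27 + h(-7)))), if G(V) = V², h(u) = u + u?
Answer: I*√25862 ≈ 160.82*I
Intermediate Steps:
h(u) = 2*u
√(-25875 + G(√(27 + h(-7)))) = √(-25875 + (√(27 + 2*(-7)))²) = √(-25875 + (√(27 - 14))²) = √(-25875 + (√13)²) = √(-25875 + 13) = √(-25862) = I*√25862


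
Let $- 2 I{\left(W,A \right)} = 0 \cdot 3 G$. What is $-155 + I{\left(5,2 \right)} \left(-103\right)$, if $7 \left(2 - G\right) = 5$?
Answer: $-155$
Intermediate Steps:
$G = \frac{9}{7}$ ($G = 2 - \frac{5}{7} = \frac{9}{7} \approx 1.2857$)
$I{\left(W,A \right)} = 0$ ($I{\left(W,A \right)} = - \frac{0 \cdot 3 \cdot \frac{9}{7}}{2} = - \frac{0 \cdot \frac{9}{7}}{2} = \left(- \frac{1}{2}\right) 0 = 0$)
$-155 + I{\left(5,2 \right)} \left(-103\right) = -155 + 0 \left(-103\right) = -155 + 0 = -155$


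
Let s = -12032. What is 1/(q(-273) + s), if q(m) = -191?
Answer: -1/12223 ≈ -8.1813e-5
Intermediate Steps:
1/(q(-273) + s) = 1/(-191 - 12032) = 1/(-12223) = -1/12223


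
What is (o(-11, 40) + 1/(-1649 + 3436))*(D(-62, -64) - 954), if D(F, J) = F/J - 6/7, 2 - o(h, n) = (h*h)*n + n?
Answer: 1862566901935/400288 ≈ 4.6531e+6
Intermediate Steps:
o(h, n) = 2 - n - n*h**2 (o(h, n) = 2 - ((h*h)*n + n) = 2 - (h**2*n + n) = 2 - (n*h**2 + n) = 2 - (n + n*h**2) = 2 + (-n - n*h**2) = 2 - n - n*h**2)
D(F, J) = -6/7 + F/J (D(F, J) = F/J - 6*1/7 = F/J - 6/7 = -6/7 + F/J)
(o(-11, 40) + 1/(-1649 + 3436))*(D(-62, -64) - 954) = ((2 - 1*40 - 1*40*(-11)**2) + 1/(-1649 + 3436))*((-6/7 - 62/(-64)) - 954) = ((2 - 40 - 1*40*121) + 1/1787)*((-6/7 - 62*(-1/64)) - 954) = ((2 - 40 - 4840) + 1/1787)*((-6/7 + 31/32) - 954) = (-4878 + 1/1787)*(25/224 - 954) = -8716985/1787*(-213671/224) = 1862566901935/400288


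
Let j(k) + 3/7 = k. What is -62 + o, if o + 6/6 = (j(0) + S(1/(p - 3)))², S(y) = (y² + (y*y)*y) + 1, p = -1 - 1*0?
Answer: -12567623/200704 ≈ -62.618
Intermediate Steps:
p = -1 (p = -1 + 0 = -1)
j(k) = -3/7 + k
S(y) = 1 + y² + y³ (S(y) = (y² + y²*y) + 1 = (y² + y³) + 1 = 1 + y² + y³)
o = -123975/200704 (o = -1 + ((-3/7 + 0) + (1 + (1/(-1 - 3))² + (1/(-1 - 3))³))² = -1 + (-3/7 + (1 + (1/(-4))² + (1/(-4))³))² = -1 + (-3/7 + (1 + (-¼)² + (-¼)³))² = -1 + (-3/7 + (1 + 1/16 - 1/64))² = -1 + (-3/7 + 67/64)² = -1 + (277/448)² = -1 + 76729/200704 = -123975/200704 ≈ -0.61770)
-62 + o = -62 - 123975/200704 = -12567623/200704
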